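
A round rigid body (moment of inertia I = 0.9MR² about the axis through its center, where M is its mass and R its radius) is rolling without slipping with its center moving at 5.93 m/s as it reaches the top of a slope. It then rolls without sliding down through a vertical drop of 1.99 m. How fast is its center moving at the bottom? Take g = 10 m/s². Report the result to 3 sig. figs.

For this body I = 0.9MR², i.e. k = I/(MR²) = 0.9.
The rolling condition ω = v/R makes the rotational term ½I(v/R)² = ½kMv², so KE_total = ½(1+k)Mv² = (19/20)Mv².
Conserving energy between top and bottom: (19/20)Mv² = (19/20)Mv₀² + Mgh, hence v² = v₀² + 2gh/(1+k).
v = √(5.93² + 2×10×1.99/1.9) = √56.11 ≈ 7.49 m/s.

v ≈ 7.49 m/s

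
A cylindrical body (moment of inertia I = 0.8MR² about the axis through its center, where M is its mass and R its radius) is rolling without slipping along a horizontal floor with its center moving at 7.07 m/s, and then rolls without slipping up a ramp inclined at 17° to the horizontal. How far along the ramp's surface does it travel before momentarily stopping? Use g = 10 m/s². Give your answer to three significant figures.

For this body I = 0.8MR², i.e. k = I/(MR²) = 0.8.
Rolling without slipping gives ω = v/R, so the total kinetic energy is ½Mv² + ½Iω² = ½(1+k)Mv² = (9/10)Mv².
Setting this equal to Mgh gives the vertical rise h = (1+k)v₀²/(2g) = 1.8×7.07²/(2×10) = 4.499 m.
The distance along the slope is d = h/sinθ = 4.499/sin17° ≈ 15.4 m.

d ≈ 15.4 m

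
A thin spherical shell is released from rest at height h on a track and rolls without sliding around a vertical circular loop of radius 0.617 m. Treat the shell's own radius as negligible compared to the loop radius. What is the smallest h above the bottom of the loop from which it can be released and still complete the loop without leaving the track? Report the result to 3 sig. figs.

The moment of inertia is (2/3)MR², giving k ≡ I/(MR²) = 2/3.
At the top of the loop, the minimum-contact condition is Mg = Mv_top²/r, so v_top² = gr.
With ω = v/R, the kinetic energy at speed v is ½(1+k)Mv² = (5/6)Mv².
Energy conservation from release (height h) to the top (height 2r): Mgh = Mg(2r) + (5/6)M·gr.
Thus h_min = 2r + (1+k)r/2 = r(2 + 1.667/2) = 0.617 × 2.833 ≈ 1.75 m.

h_min ≈ 1.75 m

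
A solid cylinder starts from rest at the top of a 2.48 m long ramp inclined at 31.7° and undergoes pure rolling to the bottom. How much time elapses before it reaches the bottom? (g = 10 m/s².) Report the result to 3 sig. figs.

t ≈ 1.19 s

With I = (1/2)MR², the ratio k = I/(MR²) is 0.5.
Newton's second law down the slope: Mg sinθ − f = Ma. The torque equation fR = Iα (with α = a/R) gives f = kMa.
Hence a = g sinθ/(1+k) = 10×sin31.7°/1.5 = 3.503 m/s².
With constant a from rest, t = √(2L/a) = √(2·2.48/3.503) ≈ 1.19 s.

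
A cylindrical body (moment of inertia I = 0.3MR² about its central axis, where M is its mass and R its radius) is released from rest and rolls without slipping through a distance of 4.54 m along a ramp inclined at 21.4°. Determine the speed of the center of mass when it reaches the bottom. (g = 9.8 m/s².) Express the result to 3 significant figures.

v ≈ 5.00 m/s

The moment of inertia is 0.3MR², giving k ≡ I/(MR²) = 0.3.
The rolling condition ω = v/R makes the rotational term ½I(v/R)² = ½kMv², so KE_total = ½(1+k)Mv² = (13/20)Mv².
The vertical drop is h = L sinθ = 4.54 × sin21.4° = 1.657 m.
Setting Mgh = (13/20)Mv² gives v = √(2gh/(1+k)) = √(2·9.8·1.657/1.3) ≈ 5.00 m/s.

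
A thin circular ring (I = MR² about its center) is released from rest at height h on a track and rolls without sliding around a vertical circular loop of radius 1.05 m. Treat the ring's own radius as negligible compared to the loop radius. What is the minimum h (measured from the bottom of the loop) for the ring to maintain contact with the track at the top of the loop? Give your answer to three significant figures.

h_min ≈ 3.15 m

Here I = MR², so the shape factor k = I/(MR²) = 1.
At the top, contact is just lost when gravity alone supplies the centripetal force: Mg = Mv_top²/r, i.e. v_top² = gr.
With ω = v/R, the kinetic energy at speed v is ½(1+k)Mv² = Mv².
Energy conservation from release (height h) to the top (height 2r): Mgh = Mg(2r) + M·gr.
Thus h_min = 2r + (1+k)r/2 = r(2 + 2/2) = 1.05 × 3 ≈ 3.15 m.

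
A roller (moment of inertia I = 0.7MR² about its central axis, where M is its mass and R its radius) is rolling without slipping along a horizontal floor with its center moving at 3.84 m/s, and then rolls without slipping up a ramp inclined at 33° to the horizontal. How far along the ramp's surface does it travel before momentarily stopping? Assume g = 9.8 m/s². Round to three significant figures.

Here I = 0.7MR², so the shape factor k = I/(MR²) = 0.7.
Since it rolls without slipping, ω = v/R and KE = ½Mv² + ½Iω² = ½(1+k)Mv² = (17/20)Mv².
Setting this equal to Mgh gives the vertical rise h = (1+k)v₀²/(2g) = 1.7×3.84²/(2×9.8) = 1.279 m.
Along the incline, d = h/sinθ = 1.279/sin33° ≈ 2.35 m.

d ≈ 2.35 m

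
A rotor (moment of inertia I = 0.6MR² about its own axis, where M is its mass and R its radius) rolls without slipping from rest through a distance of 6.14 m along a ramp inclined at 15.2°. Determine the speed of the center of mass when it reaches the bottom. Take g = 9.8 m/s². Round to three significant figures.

v ≈ 4.44 m/s

For this body I = 0.6MR², i.e. k = I/(MR²) = 0.6.
The rolling condition ω = v/R makes the rotational term ½I(v/R)² = ½kMv², so KE_total = ½(1+k)Mv² = (4/5)Mv².
The vertical drop is h = L sinθ = 6.14 × sin15.2° = 1.61 m.
Energy conservation: Mgh = (4/5)Mv², so v = √(2gh/(1+k)) = √(2 × 9.8 × 1.61 / 1.6) ≈ 4.44 m/s.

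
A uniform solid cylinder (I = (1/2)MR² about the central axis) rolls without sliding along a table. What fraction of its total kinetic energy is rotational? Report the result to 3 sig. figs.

With I = (1/2)MR², the ratio k = I/(MR²) is 0.5.
Since ω = v/R, the translational part is ½Mv² and the rotational part is ½I(v/R)² = ½kMv²; the total is ½(1+k)Mv².
The rotational fraction is therefore k/(1+k) = 0.5/1.5 ≈ 0.333.

fraction ≈ 0.333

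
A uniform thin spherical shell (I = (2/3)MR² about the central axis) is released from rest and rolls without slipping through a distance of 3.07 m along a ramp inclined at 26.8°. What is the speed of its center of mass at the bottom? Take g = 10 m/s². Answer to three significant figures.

The moment of inertia is (2/3)MR², giving k ≡ I/(MR²) = 2/3.
The rolling condition ω = v/R makes the rotational term ½I(v/R)² = ½kMv², so KE_total = ½(1+k)Mv² = (5/6)Mv².
The vertical drop is h = L sinθ = 3.07 × sin26.8° = 1.384 m.
Energy conservation: Mgh = (5/6)Mv², so v = √(2gh/(1+k)) = √(2 × 10 × 1.384 / 1.667) ≈ 4.08 m/s.

v ≈ 4.08 m/s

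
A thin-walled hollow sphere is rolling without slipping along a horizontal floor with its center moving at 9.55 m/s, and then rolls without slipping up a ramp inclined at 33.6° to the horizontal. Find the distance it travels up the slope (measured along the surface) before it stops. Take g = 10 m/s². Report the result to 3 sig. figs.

With I = (2/3)MR², the ratio k = I/(MR²) is 2/3.
Since it rolls without slipping, ω = v/R and KE = ½Mv² + ½Iω² = ½(1+k)Mv² = (5/6)Mv².
Setting this equal to Mgh gives the vertical rise h = (1+k)v₀²/(2g) = 1.667×9.55²/(2×10) = 7.6 m.
The distance along the slope is d = h/sinθ = 7.6/sin33.6° ≈ 13.7 m.

d ≈ 13.7 m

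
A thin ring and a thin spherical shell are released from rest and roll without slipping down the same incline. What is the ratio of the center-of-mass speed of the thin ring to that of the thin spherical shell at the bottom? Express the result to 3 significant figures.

Each satisfies Mgh = ½(1+k)Mv² with k = I/(MR²), so v ∝ 1/√(1+k).
For the thin ring k = 1; for the thin spherical shell k = 2/3.
v₁/v₂ = √((1+k₂)/(1+k₁)) = √(1.667/2) ≈ 0.913.

v_ratio ≈ 0.913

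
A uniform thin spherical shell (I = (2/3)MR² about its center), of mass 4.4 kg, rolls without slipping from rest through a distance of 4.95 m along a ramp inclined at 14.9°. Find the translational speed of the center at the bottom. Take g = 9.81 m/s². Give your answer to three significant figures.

For this body I = (2/3)MR², i.e. k = I/(MR²) = 2/3.
Rolling without slipping gives ω = v/R, so the total kinetic energy is ½Mv² + ½Iω² = ½(1+k)Mv² = (5/6)Mv².
The vertical drop is h = L sinθ = 4.95 × sin14.9° = 1.273 m.
Energy conservation: Mgh = (5/6)Mv², so v = √(2gh/(1+k)) = √(2 × 9.81 × 1.273 / 1.667) ≈ 3.87 m/s.

v ≈ 3.87 m/s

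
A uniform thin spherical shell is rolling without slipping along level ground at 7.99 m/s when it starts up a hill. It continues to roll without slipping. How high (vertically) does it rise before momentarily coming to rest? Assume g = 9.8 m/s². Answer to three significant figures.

With I = (2/3)MR², the ratio k = I/(MR²) is 2/3.
Pure rolling means v = ωR; then KE = ½Mv² + ½I(v/R)² = ½(1+k)Mv² = (5/6)Mv².
All of this converts to potential energy at the highest point: (5/6)Mv₀² = Mgh.
Thus h = (1+k)v₀²/(2g) = 1.667 × 7.99² / (2 × 9.8) ≈ 5.43 m.

h ≈ 5.43 m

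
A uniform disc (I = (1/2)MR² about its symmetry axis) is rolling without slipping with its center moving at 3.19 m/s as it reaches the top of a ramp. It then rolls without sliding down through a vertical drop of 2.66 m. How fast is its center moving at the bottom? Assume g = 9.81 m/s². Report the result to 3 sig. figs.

Here I = (1/2)MR², so the shape factor k = I/(MR²) = 0.5.
The rolling condition ω = v/R makes the rotational term ½I(v/R)² = ½kMv², so KE_total = ½(1+k)Mv² = (3/4)Mv².
Conserving energy between top and bottom: (3/4)Mv² = (3/4)Mv₀² + Mgh, hence v² = v₀² + 2gh/(1+k).
v = √(3.19² + 2×9.81×2.66/1.5) = √44.97 ≈ 6.71 m/s.

v ≈ 6.71 m/s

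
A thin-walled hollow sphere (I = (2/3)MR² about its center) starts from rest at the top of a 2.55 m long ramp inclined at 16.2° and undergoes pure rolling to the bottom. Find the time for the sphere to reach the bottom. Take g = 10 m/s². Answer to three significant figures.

t ≈ 1.75 s

Here I = (2/3)MR², so the shape factor k = I/(MR²) = 2/3.
Newton's second law down the slope: Mg sinθ − f = Ma. The torque equation fR = Iα (with α = a/R) gives f = kMa.
Hence a = g sinθ/(1+k) = 10×sin16.2°/1.667 = 1.674 m/s².
With constant a from rest, t = √(2L/a) = √(2·2.55/1.674) ≈ 1.75 s.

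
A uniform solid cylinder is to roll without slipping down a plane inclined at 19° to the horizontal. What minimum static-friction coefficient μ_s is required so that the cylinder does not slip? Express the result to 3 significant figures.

The moment of inertia is (1/2)MR², giving k ≡ I/(MR²) = 0.5.
Translational: Mg sinθ − f = Ma. Rotational about the CM: fR = Iα = kMRa, so f = kMa.
These give a = g sinθ/(1+k) and the required friction f = kMg sinθ/(1+k).
The normal force is N = Mg cosθ, so μ_min = f/N = k tanθ/(1+k).
μ_min = 0.5 × tan19° / 1.5 ≈ 0.115.

μ_min ≈ 0.115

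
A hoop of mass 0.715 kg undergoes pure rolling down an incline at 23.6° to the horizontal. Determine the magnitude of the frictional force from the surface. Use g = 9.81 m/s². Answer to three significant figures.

With I = MR², the ratio k = I/(MR²) is 1.
Newton's second law down the slope: Mg sinθ − f = Ma. The torque equation fR = Iα (with α = a/R) gives f = kMa.
Combining, a = g sinθ/(1+k) and f = kMa = kMg sinθ/(1+k).
f = 1 × 0.715 × 9.81 × sin23.6° / 2 ≈ 1.40 N.

f ≈ 1.40 N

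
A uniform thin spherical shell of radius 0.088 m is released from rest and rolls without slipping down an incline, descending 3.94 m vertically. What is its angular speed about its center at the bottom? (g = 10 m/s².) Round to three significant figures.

ω ≈ 78.1 rad/s

With I = (2/3)MR², the ratio k = I/(MR²) is 2/3.
The rolling condition ω = v/R makes the rotational term ½I(v/R)² = ½kMv², so KE_total = ½(1+k)Mv² = (5/6)Mv².
Energy conservation Mgh = ½(1+k)Mv² gives v = √(2gh/(1+k)) = √(2 × 10 × 3.94 / 1.667) = 6.876 m/s.
Then ω = v/R = 6.876 / 0.088 ≈ 78.1 rad/s.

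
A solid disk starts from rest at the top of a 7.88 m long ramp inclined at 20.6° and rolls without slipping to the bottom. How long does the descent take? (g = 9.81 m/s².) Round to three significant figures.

t ≈ 2.62 s

For this body I = (1/2)MR², i.e. k = I/(MR²) = 0.5.
Newton's second law down the slope: Mg sinθ − f = Ma. The torque equation fR = Iα (with α = a/R) gives f = kMa.
Hence a = g sinθ/(1+k) = 9.81×sin20.6°/1.5 = 2.301 m/s².
Starting from rest, L = ½at², so t = √(2L/a) = √(2×7.88/2.301) ≈ 2.62 s.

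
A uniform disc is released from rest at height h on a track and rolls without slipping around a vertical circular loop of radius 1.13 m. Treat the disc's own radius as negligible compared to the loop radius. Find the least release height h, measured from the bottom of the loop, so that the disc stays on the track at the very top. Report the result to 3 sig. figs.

Here I = (1/2)MR², so the shape factor k = I/(MR²) = 0.5.
At the top, contact is just lost when gravity alone supplies the centripetal force: Mg = Mv_top²/r, i.e. v_top² = gr.
With ω = v/R, the kinetic energy at speed v is ½(1+k)Mv² = (3/4)Mv².
Energy conservation from release (height h) to the top (height 2r): Mgh = Mg(2r) + (3/4)M·gr.
Thus h_min = 2r + (1+k)r/2 = r(2 + 1.5/2) = 1.13 × 2.75 ≈ 3.11 m.

h_min ≈ 3.11 m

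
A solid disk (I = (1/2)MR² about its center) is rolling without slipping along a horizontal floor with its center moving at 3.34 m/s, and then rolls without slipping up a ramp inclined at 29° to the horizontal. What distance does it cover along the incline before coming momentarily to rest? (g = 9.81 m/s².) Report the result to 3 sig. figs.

Here I = (1/2)MR², so the shape factor k = I/(MR²) = 0.5.
Since it rolls without slipping, ω = v/R and KE = ½Mv² + ½Iω² = ½(1+k)Mv² = (3/4)Mv².
Setting this equal to Mgh gives the vertical rise h = (1+k)v₀²/(2g) = 1.5×3.34²/(2×9.81) = 0.8529 m.
Along the incline, d = h/sinθ = 0.8529/sin29° ≈ 1.76 m.

d ≈ 1.76 m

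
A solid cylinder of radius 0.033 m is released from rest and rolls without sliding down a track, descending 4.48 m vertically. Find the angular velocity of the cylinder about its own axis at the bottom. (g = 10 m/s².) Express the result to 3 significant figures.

ω ≈ 234 rad/s

Here I = (1/2)MR², so the shape factor k = I/(MR²) = 0.5.
The rolling condition ω = v/R makes the rotational term ½I(v/R)² = ½kMv², so KE_total = ½(1+k)Mv² = (3/4)Mv².
Energy conservation Mgh = ½(1+k)Mv² gives v = √(2gh/(1+k)) = √(2 × 10 × 4.48 / 1.5) = 7.729 m/s.
The angular speed follows from ω = v/R = 7.729/0.033 ≈ 234 rad/s.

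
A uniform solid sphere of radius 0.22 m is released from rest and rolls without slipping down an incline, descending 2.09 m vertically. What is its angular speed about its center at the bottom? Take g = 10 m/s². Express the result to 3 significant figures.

ω ≈ 24.8 rad/s

Here I = (2/5)MR², so the shape factor k = I/(MR²) = 0.4.
Pure rolling means v = ωR; then KE = ½Mv² + ½I(v/R)² = ½(1+k)Mv² = (7/10)Mv².
Energy conservation Mgh = ½(1+k)Mv² gives v = √(2gh/(1+k)) = √(2 × 10 × 2.09 / 1.4) = 5.464 m/s.
Then ω = v/R = 5.464 / 0.22 ≈ 24.8 rad/s.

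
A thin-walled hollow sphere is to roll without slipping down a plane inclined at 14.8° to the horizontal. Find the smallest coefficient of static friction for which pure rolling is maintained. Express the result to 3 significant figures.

μ_min ≈ 0.106

With I = (2/3)MR², the ratio k = I/(MR²) is 2/3.
Along the incline Mg sinθ − f = Ma, and torque about the center fR = Iα = kMR²(a/R) gives f = kMa.
These give a = g sinθ/(1+k) and the required friction f = kMg sinθ/(1+k).
With N = Mg cosθ, the no-slip condition f ≤ μN gives μ_min = f/N = k tanθ/(1+k).
μ_min = (2/3) × tan14.8° / 1.667 ≈ 0.106.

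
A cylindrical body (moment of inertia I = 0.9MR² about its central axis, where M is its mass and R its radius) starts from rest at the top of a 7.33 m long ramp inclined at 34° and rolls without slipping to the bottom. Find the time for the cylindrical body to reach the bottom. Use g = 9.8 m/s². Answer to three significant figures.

Here I = 0.9MR², so the shape factor k = I/(MR²) = 0.9.
Translational: Mg sinθ − f = Ma. Rotational about the CM: fR = Iα = kMRa, so f = kMa.
Hence a = g sinθ/(1+k) = 9.8×sin34°/1.9 = 2.884 m/s².
Starting from rest, L = ½at², so t = √(2L/a) = √(2×7.33/2.884) ≈ 2.25 s.

t ≈ 2.25 s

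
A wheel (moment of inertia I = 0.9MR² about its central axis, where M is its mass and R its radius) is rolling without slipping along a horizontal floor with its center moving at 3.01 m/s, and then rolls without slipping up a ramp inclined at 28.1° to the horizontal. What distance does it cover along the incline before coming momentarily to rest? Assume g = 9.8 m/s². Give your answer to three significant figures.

With I = 0.9MR², the ratio k = I/(MR²) is 0.9.
The rolling condition ω = v/R makes the rotational term ½I(v/R)² = ½kMv², so KE_total = ½(1+k)Mv² = (19/20)Mv².
Setting this equal to Mgh gives the vertical rise h = (1+k)v₀²/(2g) = 1.9×3.01²/(2×9.8) = 0.8783 m.
Along the incline, d = h/sinθ = 0.8783/sin28.1° ≈ 1.86 m.

d ≈ 1.86 m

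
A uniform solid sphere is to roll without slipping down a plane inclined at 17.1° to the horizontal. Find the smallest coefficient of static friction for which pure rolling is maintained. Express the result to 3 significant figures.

Here I = (2/5)MR², so the shape factor k = I/(MR²) = 0.4.
Translational: Mg sinθ − f = Ma. Rotational about the CM: fR = Iα = kMRa, so f = kMa.
These give a = g sinθ/(1+k) and the required friction f = kMg sinθ/(1+k).
The normal force is N = Mg cosθ, so μ_min = f/N = k tanθ/(1+k).
μ_min = 0.4 × tan17.1° / 1.4 ≈ 0.0879.

μ_min ≈ 0.0879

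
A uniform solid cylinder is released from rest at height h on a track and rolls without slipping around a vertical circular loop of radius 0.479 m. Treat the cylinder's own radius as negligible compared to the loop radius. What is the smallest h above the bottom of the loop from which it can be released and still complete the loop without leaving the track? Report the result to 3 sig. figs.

Here I = (1/2)MR², so the shape factor k = I/(MR²) = 0.5.
At the top of the loop, the minimum-contact condition is Mg = Mv_top²/r, so v_top² = gr.
With ω = v/R, the kinetic energy at speed v is ½(1+k)Mv² = (3/4)Mv².
Energy conservation from release (height h) to the top (height 2r): Mgh = Mg(2r) + (3/4)M·gr.
Thus h_min = 2r + (1+k)r/2 = r(2 + 1.5/2) = 0.479 × 2.75 ≈ 1.32 m.

h_min ≈ 1.32 m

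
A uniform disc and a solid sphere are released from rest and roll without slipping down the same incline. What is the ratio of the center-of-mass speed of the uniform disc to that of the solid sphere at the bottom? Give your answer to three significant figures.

v_ratio ≈ 0.966

Each satisfies Mgh = ½(1+k)Mv² with k = I/(MR²), so v ∝ 1/√(1+k).
For the uniform disc k = 0.5; for the solid sphere k = 0.4.
v₁/v₂ = √((1+k₂)/(1+k₁)) = √(1.4/1.5) ≈ 0.966.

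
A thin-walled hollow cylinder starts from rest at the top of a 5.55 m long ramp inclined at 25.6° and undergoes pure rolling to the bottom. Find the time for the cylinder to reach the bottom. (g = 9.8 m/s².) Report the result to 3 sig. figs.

With I = MR², the ratio k = I/(MR²) is 1.
Newton's second law down the slope: Mg sinθ − f = Ma. The torque equation fR = Iα (with α = a/R) gives f = kMa.
Hence a = g sinθ/(1+k) = 9.8×sin25.6°/2 = 2.117 m/s².
Starting from rest, L = ½at², so t = √(2L/a) = √(2×5.55/2.117) ≈ 2.29 s.

t ≈ 2.29 s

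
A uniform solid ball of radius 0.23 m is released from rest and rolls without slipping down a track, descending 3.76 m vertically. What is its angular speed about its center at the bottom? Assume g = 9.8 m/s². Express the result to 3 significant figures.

ω ≈ 31.5 rad/s

With I = (2/5)MR², the ratio k = I/(MR²) is 0.4.
Pure rolling means v = ωR; then KE = ½Mv² + ½I(v/R)² = ½(1+k)Mv² = (7/10)Mv².
Energy conservation Mgh = ½(1+k)Mv² gives v = √(2gh/(1+k)) = √(2 × 9.8 × 3.76 / 1.4) = 7.255 m/s.
The angular speed follows from ω = v/R = 7.255/0.23 ≈ 31.5 rad/s.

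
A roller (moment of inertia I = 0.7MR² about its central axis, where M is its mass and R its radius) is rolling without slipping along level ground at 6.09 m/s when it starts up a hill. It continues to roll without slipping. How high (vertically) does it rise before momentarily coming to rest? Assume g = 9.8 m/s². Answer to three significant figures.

h ≈ 3.22 m

The moment of inertia is 0.7MR², giving k ≡ I/(MR²) = 0.7.
Since it rolls without slipping, ω = v/R and KE = ½Mv² + ½Iω² = ½(1+k)Mv² = (17/20)Mv².
All of this converts to potential energy at the highest point: (17/20)Mv₀² = Mgh.
Thus h = (1+k)v₀²/(2g) = 1.7 × 6.09² / (2 × 9.8) ≈ 3.22 m.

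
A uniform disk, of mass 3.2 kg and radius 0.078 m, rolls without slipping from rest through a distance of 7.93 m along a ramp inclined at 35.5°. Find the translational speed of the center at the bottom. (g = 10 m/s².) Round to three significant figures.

v ≈ 7.84 m/s

With I = (1/2)MR², the ratio k = I/(MR²) is 0.5.
Rolling without slipping gives ω = v/R, so the total kinetic energy is ½Mv² + ½Iω² = ½(1+k)Mv² = (3/4)Mv².
The vertical drop is h = L sinθ = 7.93 × sin35.5° = 4.605 m.
Energy conservation: Mgh = (3/4)Mv², so v = √(2gh/(1+k)) = √(2 × 10 × 4.605 / 1.5) ≈ 7.84 m/s.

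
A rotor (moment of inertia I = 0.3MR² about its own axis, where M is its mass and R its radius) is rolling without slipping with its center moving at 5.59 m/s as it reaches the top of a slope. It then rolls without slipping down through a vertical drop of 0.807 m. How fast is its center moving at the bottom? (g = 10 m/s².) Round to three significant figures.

Here I = 0.3MR², so the shape factor k = I/(MR²) = 0.3.
The rolling condition ω = v/R makes the rotational term ½I(v/R)² = ½kMv², so KE_total = ½(1+k)Mv² = (13/20)Mv².
Energy conservation: (13/20)Mv₀² + Mgh = (13/20)Mv², so v² = v₀² + 2gh/(1+k).
v = √(5.59² + 2×10×0.807/1.3) = √43.66 ≈ 6.61 m/s.

v ≈ 6.61 m/s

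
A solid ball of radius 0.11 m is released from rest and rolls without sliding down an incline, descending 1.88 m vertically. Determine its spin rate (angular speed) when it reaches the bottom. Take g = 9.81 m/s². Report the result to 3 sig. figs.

ω ≈ 46.7 rad/s

With I = (2/5)MR², the ratio k = I/(MR²) is 0.4.
The rolling condition ω = v/R makes the rotational term ½I(v/R)² = ½kMv², so KE_total = ½(1+k)Mv² = (7/10)Mv².
Energy conservation Mgh = ½(1+k)Mv² gives v = √(2gh/(1+k)) = √(2 × 9.81 × 1.88 / 1.4) = 5.133 m/s.
Then ω = v/R = 5.133 / 0.11 ≈ 46.7 rad/s.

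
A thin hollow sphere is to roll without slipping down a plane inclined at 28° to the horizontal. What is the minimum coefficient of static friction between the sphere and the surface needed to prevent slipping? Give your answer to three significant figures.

μ_min ≈ 0.213

With I = (2/3)MR², the ratio k = I/(MR²) is 2/3.
Along the incline Mg sinθ − f = Ma, and torque about the center fR = Iα = kMR²(a/R) gives f = kMa.
These give a = g sinθ/(1+k) and the required friction f = kMg sinθ/(1+k).
The normal force is N = Mg cosθ, so μ_min = f/N = k tanθ/(1+k).
μ_min = (2/3) × tan28° / 1.667 ≈ 0.213.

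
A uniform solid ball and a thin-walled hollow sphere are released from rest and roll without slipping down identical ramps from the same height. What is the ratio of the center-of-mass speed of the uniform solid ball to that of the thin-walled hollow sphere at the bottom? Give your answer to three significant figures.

v_ratio ≈ 1.09

Each satisfies Mgh = ½(1+k)Mv² with k = I/(MR²), so v ∝ 1/√(1+k).
For the uniform solid ball k = 0.4; for the thin-walled hollow sphere k = 2/3.
v₁/v₂ = √((1+k₂)/(1+k₁)) = √(1.667/1.4) ≈ 1.09.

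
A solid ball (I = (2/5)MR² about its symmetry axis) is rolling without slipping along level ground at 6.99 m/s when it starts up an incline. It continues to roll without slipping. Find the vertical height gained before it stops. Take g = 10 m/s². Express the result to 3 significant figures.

h ≈ 3.42 m

With I = (2/5)MR², the ratio k = I/(MR²) is 0.4.
Rolling without slipping gives ω = v/R, so the total kinetic energy is ½Mv² + ½Iω² = ½(1+k)Mv² = (7/10)Mv².
All of this converts to potential energy at the highest point: (7/10)Mv₀² = Mgh.
Thus h = (1+k)v₀²/(2g) = 1.4 × 6.99² / (2 × 10) ≈ 3.42 m.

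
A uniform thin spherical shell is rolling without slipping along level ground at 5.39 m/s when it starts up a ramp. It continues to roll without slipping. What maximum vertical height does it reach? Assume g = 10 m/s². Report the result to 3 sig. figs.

With I = (2/3)MR², the ratio k = I/(MR²) is 2/3.
Since it rolls without slipping, ω = v/R and KE = ½Mv² + ½Iω² = ½(1+k)Mv² = (5/6)Mv².
At the top the kinetic energy is zero, so (5/6)Mv₀² = Mgh.
Thus h = (1+k)v₀²/(2g) = 1.667 × 5.39² / (2 × 10) ≈ 2.42 m.

h ≈ 2.42 m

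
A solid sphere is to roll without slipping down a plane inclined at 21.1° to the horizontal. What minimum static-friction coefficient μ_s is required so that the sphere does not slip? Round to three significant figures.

μ_min ≈ 0.110

With I = (2/5)MR², the ratio k = I/(MR²) is 0.4.
Newton's second law down the slope: Mg sinθ − f = Ma. The torque equation fR = Iα (with α = a/R) gives f = kMa.
These give a = g sinθ/(1+k) and the required friction f = kMg sinθ/(1+k).
With N = Mg cosθ, the no-slip condition f ≤ μN gives μ_min = f/N = k tanθ/(1+k).
μ_min = 0.4 × tan21.1° / 1.4 ≈ 0.110.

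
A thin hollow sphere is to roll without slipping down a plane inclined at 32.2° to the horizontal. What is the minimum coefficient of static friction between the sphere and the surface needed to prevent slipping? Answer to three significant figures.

μ_min ≈ 0.252

Here I = (2/3)MR², so the shape factor k = I/(MR²) = 2/3.
Translational: Mg sinθ − f = Ma. Rotational about the CM: fR = Iα = kMRa, so f = kMa.
These give a = g sinθ/(1+k) and the required friction f = kMg sinθ/(1+k).
The normal force is N = Mg cosθ, so μ_min = f/N = k tanθ/(1+k).
μ_min = (2/3) × tan32.2° / 1.667 ≈ 0.252.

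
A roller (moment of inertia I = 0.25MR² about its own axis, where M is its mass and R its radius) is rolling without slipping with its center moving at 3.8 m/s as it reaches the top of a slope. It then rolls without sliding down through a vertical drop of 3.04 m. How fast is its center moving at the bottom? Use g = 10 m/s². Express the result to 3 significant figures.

The moment of inertia is 0.25MR², giving k ≡ I/(MR²) = 0.25.
The rolling condition ω = v/R makes the rotational term ½I(v/R)² = ½kMv², so KE_total = ½(1+k)Mv² = (5/8)Mv².
Conserving energy between top and bottom: (5/8)Mv² = (5/8)Mv₀² + Mgh, hence v² = v₀² + 2gh/(1+k).
v = √(3.8² + 2×10×3.04/1.25) = √63.08 ≈ 7.94 m/s.

v ≈ 7.94 m/s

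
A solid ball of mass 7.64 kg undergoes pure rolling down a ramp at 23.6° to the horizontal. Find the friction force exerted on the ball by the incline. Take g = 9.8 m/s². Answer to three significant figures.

f ≈ 8.56 N

The moment of inertia is (2/5)MR², giving k ≡ I/(MR²) = 0.4.
Translational: Mg sinθ − f = Ma. Rotational about the CM: fR = Iα = kMRa, so f = kMa.
Combining, a = g sinθ/(1+k) and f = kMa = kMg sinθ/(1+k).
f = 0.4 × 7.64 × 9.8 × sin23.6° / 1.4 ≈ 8.56 N.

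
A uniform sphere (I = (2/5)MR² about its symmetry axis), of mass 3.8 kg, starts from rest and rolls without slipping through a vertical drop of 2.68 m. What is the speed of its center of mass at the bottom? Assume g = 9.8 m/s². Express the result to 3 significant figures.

The moment of inertia is (2/5)MR², giving k ≡ I/(MR²) = 0.4.
Rolling without slipping gives ω = v/R, so the total kinetic energy is ½Mv² + ½Iω² = ½(1+k)Mv² = (7/10)Mv².
Energy conservation: Mgh = (7/10)Mv², so v = √(2gh/(1+k)) = √(2 × 9.8 × 2.68 / 1.4) ≈ 6.13 m/s.

v ≈ 6.13 m/s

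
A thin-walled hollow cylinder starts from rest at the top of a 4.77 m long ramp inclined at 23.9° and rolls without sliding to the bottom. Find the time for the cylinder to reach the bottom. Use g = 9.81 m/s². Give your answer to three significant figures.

t ≈ 2.19 s

Here I = MR², so the shape factor k = I/(MR²) = 1.
Newton's second law down the slope: Mg sinθ − f = Ma. The torque equation fR = Iα (with α = a/R) gives f = kMa.
Hence a = g sinθ/(1+k) = 9.81×sin23.9°/2 = 1.987 m/s².
With constant a from rest, t = √(2L/a) = √(2·4.77/1.987) ≈ 2.19 s.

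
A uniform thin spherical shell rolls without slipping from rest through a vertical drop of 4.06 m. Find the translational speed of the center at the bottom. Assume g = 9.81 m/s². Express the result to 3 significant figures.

v ≈ 6.91 m/s

For this body I = (2/3)MR², i.e. k = I/(MR²) = 2/3.
The rolling condition ω = v/R makes the rotational term ½I(v/R)² = ½kMv², so KE_total = ½(1+k)Mv² = (5/6)Mv².
Energy conservation: Mgh = (5/6)Mv², so v = √(2gh/(1+k)) = √(2 × 9.81 × 4.06 / 1.667) ≈ 6.91 m/s.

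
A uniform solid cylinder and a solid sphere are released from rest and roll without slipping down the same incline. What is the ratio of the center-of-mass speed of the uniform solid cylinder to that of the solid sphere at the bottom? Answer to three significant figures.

Each satisfies Mgh = ½(1+k)Mv² with k = I/(MR²), so v ∝ 1/√(1+k).
For the uniform solid cylinder k = 0.5; for the solid sphere k = 0.4.
v₁/v₂ = √((1+k₂)/(1+k₁)) = √(1.4/1.5) ≈ 0.966.

v_ratio ≈ 0.966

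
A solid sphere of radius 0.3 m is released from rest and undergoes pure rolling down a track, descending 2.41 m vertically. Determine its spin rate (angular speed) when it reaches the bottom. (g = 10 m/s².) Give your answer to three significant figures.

ω ≈ 19.6 rad/s

The moment of inertia is (2/5)MR², giving k ≡ I/(MR²) = 0.4.
Rolling without slipping gives ω = v/R, so the total kinetic energy is ½Mv² + ½Iω² = ½(1+k)Mv² = (7/10)Mv².
Energy conservation Mgh = ½(1+k)Mv² gives v = √(2gh/(1+k)) = √(2 × 10 × 2.41 / 1.4) = 5.868 m/s.
Then ω = v/R = 5.868 / 0.3 ≈ 19.6 rad/s.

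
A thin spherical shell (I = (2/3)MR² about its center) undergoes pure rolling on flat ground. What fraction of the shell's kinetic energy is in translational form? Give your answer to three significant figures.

fraction ≈ 0.600

With I = (2/3)MR², the ratio k = I/(MR²) is 2/3.
With ω = v/R, KE_trans = ½Mv² and KE_rot = ½Iω² = ½kMv², so KE_total = ½(1+k)Mv².
The translational fraction is therefore 1/(1+k) = 1/1.667 ≈ 0.600.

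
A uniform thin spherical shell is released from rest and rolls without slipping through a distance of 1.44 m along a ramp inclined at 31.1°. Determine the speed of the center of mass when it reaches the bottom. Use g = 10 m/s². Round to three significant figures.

v ≈ 2.99 m/s

With I = (2/3)MR², the ratio k = I/(MR²) is 2/3.
The rolling condition ω = v/R makes the rotational term ½I(v/R)² = ½kMv², so KE_total = ½(1+k)Mv² = (5/6)Mv².
The vertical drop is h = L sinθ = 1.44 × sin31.1° = 0.7438 m.
Setting Mgh = (5/6)Mv² gives v = √(2gh/(1+k)) = √(2·10·0.7438/1.667) ≈ 2.99 m/s.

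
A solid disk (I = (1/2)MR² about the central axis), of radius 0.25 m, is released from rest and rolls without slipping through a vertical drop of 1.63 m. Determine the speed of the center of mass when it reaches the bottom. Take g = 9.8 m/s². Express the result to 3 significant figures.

v ≈ 4.62 m/s

For this body I = (1/2)MR², i.e. k = I/(MR²) = 0.5.
The rolling condition ω = v/R makes the rotational term ½I(v/R)² = ½kMv², so KE_total = ½(1+k)Mv² = (3/4)Mv².
Setting Mgh = (3/4)Mv² gives v = √(2gh/(1+k)) = √(2·9.8·1.63/1.5) ≈ 4.62 m/s.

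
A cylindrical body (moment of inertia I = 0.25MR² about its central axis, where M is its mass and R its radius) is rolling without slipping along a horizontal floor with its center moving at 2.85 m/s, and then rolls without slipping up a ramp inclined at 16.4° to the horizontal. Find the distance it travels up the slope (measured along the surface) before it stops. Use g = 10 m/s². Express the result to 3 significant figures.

d ≈ 1.80 m

Here I = 0.25MR², so the shape factor k = I/(MR²) = 0.25.
Rolling without slipping gives ω = v/R, so the total kinetic energy is ½Mv² + ½Iω² = ½(1+k)Mv² = (5/8)Mv².
Setting this equal to Mgh gives the vertical rise h = (1+k)v₀²/(2g) = 1.25×2.85²/(2×10) = 0.5077 m.
The distance along the slope is d = h/sinθ = 0.5077/sin16.4° ≈ 1.80 m.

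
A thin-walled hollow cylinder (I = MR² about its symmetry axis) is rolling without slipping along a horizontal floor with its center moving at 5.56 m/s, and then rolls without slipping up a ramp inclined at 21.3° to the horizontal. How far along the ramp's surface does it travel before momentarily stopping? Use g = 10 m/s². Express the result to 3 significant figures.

The moment of inertia is MR², giving k ≡ I/(MR²) = 1.
Since it rolls without slipping, ω = v/R and KE = ½Mv² + ½Iω² = ½(1+k)Mv² = Mv².
Setting this equal to Mgh gives the vertical rise h = (1+k)v₀²/(2g) = 2×5.56²/(2×10) = 3.091 m.
Along the incline, d = h/sinθ = 3.091/sin21.3° ≈ 8.51 m.

d ≈ 8.51 m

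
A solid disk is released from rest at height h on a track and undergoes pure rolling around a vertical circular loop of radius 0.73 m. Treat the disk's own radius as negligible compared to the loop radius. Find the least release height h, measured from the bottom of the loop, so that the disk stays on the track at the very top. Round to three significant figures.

h_min ≈ 2.01 m

With I = (1/2)MR², the ratio k = I/(MR²) is 0.5.
At the top, contact is just lost when gravity alone supplies the centripetal force: Mg = Mv_top²/r, i.e. v_top² = gr.
With ω = v/R, the kinetic energy at speed v is ½(1+k)Mv² = (3/4)Mv².
Energy conservation from release (height h) to the top (height 2r): Mgh = Mg(2r) + (3/4)M·gr.
Thus h_min = 2r + (1+k)r/2 = r(2 + 1.5/2) = 0.73 × 2.75 ≈ 2.01 m.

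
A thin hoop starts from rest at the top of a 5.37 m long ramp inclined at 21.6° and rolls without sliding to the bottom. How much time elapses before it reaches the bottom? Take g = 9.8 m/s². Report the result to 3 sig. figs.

For this body I = MR², i.e. k = I/(MR²) = 1.
Newton's second law down the slope: Mg sinθ − f = Ma. The torque equation fR = Iα (with α = a/R) gives f = kMa.
Hence a = g sinθ/(1+k) = 9.8×sin21.6°/2 = 1.804 m/s².
With constant a from rest, t = √(2L/a) = √(2·5.37/1.804) ≈ 2.44 s.

t ≈ 2.44 s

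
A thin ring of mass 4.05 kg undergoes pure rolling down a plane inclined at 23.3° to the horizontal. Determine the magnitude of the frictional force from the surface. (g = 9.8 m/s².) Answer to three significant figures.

f ≈ 7.85 N

Here I = MR², so the shape factor k = I/(MR²) = 1.
Along the incline Mg sinθ − f = Ma, and torque about the center fR = Iα = kMR²(a/R) gives f = kMa.
Combining, a = g sinθ/(1+k) and f = kMa = kMg sinθ/(1+k).
f = 1 × 4.05 × 9.8 × sin23.3° / 2 ≈ 7.85 N.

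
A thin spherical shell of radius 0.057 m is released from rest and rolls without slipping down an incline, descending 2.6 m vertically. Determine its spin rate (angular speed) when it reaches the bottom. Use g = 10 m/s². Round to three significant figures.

For this body I = (2/3)MR², i.e. k = I/(MR²) = 2/3.
Since it rolls without slipping, ω = v/R and KE = ½Mv² + ½Iω² = ½(1+k)Mv² = (5/6)Mv².
Energy conservation Mgh = ½(1+k)Mv² gives v = √(2gh/(1+k)) = √(2 × 10 × 2.6 / 1.667) = 5.586 m/s.
Then ω = v/R = 5.586 / 0.057 ≈ 98.0 rad/s.

ω ≈ 98.0 rad/s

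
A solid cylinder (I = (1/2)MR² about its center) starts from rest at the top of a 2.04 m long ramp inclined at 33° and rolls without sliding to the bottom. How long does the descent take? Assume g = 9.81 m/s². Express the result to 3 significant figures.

The moment of inertia is (1/2)MR², giving k ≡ I/(MR²) = 0.5.
Translational: Mg sinθ − f = Ma. Rotational about the CM: fR = Iα = kMRa, so f = kMa.
Hence a = g sinθ/(1+k) = 9.81×sin33°/1.5 = 3.562 m/s².
Starting from rest, L = ½at², so t = √(2L/a) = √(2×2.04/3.562) ≈ 1.07 s.

t ≈ 1.07 s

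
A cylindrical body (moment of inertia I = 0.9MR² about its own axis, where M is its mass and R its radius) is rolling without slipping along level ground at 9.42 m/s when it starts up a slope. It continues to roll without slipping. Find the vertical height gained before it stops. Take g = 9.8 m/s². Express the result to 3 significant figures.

h ≈ 8.60 m

With I = 0.9MR², the ratio k = I/(MR²) is 0.9.
Rolling without slipping gives ω = v/R, so the total kinetic energy is ½Mv² + ½Iω² = ½(1+k)Mv² = (19/20)Mv².
At the top the kinetic energy is zero, so (19/20)Mv₀² = Mgh.
Thus h = (1+k)v₀²/(2g) = 1.9 × 9.42² / (2 × 9.8) ≈ 8.60 m.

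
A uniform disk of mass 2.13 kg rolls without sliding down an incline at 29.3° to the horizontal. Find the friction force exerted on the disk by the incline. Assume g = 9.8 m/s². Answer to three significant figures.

The moment of inertia is (1/2)MR², giving k ≡ I/(MR²) = 0.5.
Along the incline Mg sinθ − f = Ma, and torque about the center fR = Iα = kMR²(a/R) gives f = kMa.
Combining, a = g sinθ/(1+k) and f = kMa = kMg sinθ/(1+k).
f = 0.5 × 2.13 × 9.8 × sin29.3° / 1.5 ≈ 3.41 N.

f ≈ 3.41 N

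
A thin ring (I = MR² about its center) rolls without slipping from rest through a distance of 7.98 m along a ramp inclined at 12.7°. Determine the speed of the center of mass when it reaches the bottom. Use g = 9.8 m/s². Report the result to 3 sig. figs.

v ≈ 4.15 m/s

For this body I = MR², i.e. k = I/(MR²) = 1.
The rolling condition ω = v/R makes the rotational term ½I(v/R)² = ½kMv², so KE_total = ½(1+k)Mv² = Mv².
The vertical drop is h = L sinθ = 7.98 × sin12.7° = 1.754 m.
Energy conservation: Mgh = Mv², so v = √(2gh/(1+k)) = √(2 × 9.8 × 1.754 / 2) ≈ 4.15 m/s.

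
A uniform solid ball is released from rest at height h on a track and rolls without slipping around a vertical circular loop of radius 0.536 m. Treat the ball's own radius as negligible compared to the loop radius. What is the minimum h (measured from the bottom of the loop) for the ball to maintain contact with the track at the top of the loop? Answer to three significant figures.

With I = (2/5)MR², the ratio k = I/(MR²) is 0.4.
At the top of the loop, the minimum-contact condition is Mg = Mv_top²/r, so v_top² = gr.
With ω = v/R, the kinetic energy at speed v is ½(1+k)Mv² = (7/10)Mv².
Energy conservation from release (height h) to the top (height 2r): Mgh = Mg(2r) + (7/10)M·gr.
Thus h_min = 2r + (1+k)r/2 = r(2 + 1.4/2) = 0.536 × 2.7 ≈ 1.45 m.

h_min ≈ 1.45 m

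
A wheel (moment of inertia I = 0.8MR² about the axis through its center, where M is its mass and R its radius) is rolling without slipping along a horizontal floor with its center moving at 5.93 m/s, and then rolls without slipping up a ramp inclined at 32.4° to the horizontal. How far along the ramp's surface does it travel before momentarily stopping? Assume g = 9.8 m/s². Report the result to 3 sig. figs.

With I = 0.8MR², the ratio k = I/(MR²) is 0.8.
Pure rolling means v = ωR; then KE = ½Mv² + ½I(v/R)² = ½(1+k)Mv² = (9/10)Mv².
Setting this equal to Mgh gives the vertical rise h = (1+k)v₀²/(2g) = 1.8×5.93²/(2×9.8) = 3.229 m.
The distance along the slope is d = h/sinθ = 3.229/sin32.4° ≈ 6.03 m.

d ≈ 6.03 m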